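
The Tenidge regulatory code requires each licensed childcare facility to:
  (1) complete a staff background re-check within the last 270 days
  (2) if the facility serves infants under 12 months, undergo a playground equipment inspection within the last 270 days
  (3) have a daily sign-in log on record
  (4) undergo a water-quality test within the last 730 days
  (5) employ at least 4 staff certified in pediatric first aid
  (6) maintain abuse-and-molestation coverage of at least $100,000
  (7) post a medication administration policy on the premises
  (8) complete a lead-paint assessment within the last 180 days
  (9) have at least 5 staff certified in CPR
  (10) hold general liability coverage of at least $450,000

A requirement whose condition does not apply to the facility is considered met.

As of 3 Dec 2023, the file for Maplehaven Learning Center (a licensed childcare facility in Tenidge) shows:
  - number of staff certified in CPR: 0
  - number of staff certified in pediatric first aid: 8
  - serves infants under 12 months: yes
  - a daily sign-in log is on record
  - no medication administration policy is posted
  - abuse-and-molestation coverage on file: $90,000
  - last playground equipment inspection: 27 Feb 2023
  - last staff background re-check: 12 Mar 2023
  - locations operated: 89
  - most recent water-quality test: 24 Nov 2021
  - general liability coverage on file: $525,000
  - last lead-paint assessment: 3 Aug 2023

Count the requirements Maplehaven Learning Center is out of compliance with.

1. staff background re-check 266 days ago vs limit 270 → met
2. condition 'serves infants under 12 months' holds; playground equipment inspection 279 days ago vs limit 270 → not met
3. daily sign-in log present → met
4. water-quality test 739 days ago vs limit 730 → not met
5. staff certified in pediatric first aid 8 ≥ 4 → met
6. abuse-and-molestation coverage $90,000 < $100,000 → not met
7. medication administration policy absent → not met
8. lead-paint assessment 122 days ago vs limit 180 → met
9. staff certified in CPR 0 < 5 → not met
10. general liability coverage $525,000 ≥ $450,000 → met
Not met: 5 of 10

5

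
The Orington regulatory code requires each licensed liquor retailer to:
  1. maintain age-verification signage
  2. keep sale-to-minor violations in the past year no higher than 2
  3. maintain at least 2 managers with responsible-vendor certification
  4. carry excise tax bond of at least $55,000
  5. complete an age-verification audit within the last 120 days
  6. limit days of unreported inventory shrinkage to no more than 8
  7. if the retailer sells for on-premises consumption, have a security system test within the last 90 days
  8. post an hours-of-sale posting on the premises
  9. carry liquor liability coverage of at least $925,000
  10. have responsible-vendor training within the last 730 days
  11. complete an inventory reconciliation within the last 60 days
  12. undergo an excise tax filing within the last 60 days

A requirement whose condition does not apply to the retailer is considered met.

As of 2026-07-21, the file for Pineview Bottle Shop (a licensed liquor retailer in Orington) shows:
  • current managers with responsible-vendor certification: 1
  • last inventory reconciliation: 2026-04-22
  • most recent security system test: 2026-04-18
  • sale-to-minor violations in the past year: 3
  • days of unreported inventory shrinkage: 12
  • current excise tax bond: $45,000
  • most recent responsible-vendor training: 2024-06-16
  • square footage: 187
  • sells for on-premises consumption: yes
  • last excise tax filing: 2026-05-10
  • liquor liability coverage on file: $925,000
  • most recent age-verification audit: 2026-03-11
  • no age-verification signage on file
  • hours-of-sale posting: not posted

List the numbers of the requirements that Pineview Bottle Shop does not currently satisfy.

1. age-verification signage absent → not met
2. sale-to-minor violations in the past year 3 > 2 → not met
3. managers with responsible-vendor certification 1 < 2 → not met
4. excise tax bond $45,000 < $55,000 → not met
5. age-verification audit 132 days ago vs limit 120 → not met
6. days of unreported inventory shrinkage 12 > 8 → not met
7. condition 'sells for on-premises consumption' holds; security system test 94 days ago vs limit 90 → not met
8. hours-of-sale posting absent → not met
9. liquor liability coverage $925,000 ≥ $925,000 → met
10. responsible-vendor training 765 days ago vs limit 730 → not met
11. inventory reconciliation 90 days ago vs limit 60 → not met
12. excise tax filing 72 days ago vs limit 60 → not met
Not met: 1, 2, 3, 4, 5, 6, 7, 8, 10, 11, 12

1, 2, 3, 4, 5, 6, 7, 8, 10, 11, 12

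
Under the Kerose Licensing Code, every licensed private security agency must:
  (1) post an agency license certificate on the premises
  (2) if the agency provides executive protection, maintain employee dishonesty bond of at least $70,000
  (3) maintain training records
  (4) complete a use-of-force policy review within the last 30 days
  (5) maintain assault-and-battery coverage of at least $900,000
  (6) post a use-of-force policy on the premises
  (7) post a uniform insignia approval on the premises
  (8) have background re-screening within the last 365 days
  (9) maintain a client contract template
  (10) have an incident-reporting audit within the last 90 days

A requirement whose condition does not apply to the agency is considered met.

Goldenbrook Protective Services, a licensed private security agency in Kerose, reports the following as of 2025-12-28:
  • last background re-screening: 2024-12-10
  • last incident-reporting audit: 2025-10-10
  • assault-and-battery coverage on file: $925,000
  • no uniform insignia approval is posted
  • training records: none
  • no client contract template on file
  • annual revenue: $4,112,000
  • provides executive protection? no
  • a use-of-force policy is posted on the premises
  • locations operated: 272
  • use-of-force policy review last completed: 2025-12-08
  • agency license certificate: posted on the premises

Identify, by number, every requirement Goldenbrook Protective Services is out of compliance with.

1. agency license certificate present → met
2. condition 'provides executive protection' does not hold → requirement n/a → met
3. training records absent → not met
4. use-of-force policy review 20 days ago vs limit 30 → met
5. assault-and-battery coverage $925,000 ≥ $900,000 → met
6. use-of-force policy present → met
7. uniform insignia approval absent → not met
8. background re-screening 383 days ago vs limit 365 → not met
9. client contract template absent → not met
10. incident-reporting audit 79 days ago vs limit 90 → met
Not met: 3, 7, 8, 9

3, 7, 8, 9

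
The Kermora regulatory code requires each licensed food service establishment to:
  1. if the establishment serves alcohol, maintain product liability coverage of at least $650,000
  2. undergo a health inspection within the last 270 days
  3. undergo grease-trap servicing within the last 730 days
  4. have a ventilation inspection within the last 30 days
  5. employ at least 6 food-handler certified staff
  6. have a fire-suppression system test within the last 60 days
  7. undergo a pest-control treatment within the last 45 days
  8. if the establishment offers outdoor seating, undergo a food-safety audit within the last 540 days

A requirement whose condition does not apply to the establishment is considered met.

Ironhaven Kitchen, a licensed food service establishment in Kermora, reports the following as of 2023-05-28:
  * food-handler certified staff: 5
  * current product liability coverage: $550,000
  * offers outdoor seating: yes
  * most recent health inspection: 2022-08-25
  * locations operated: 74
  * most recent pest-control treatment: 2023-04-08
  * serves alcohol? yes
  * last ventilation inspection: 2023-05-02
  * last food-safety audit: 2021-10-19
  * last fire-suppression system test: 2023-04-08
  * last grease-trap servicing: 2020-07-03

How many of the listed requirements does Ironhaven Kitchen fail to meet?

1. condition 'serves alcohol' holds; product liability coverage $550,000 < $650,000 → not met
2. health inspection 276 days ago vs limit 270 → not met
3. grease-trap servicing 1059 days ago vs limit 730 → not met
4. ventilation inspection 26 days ago vs limit 30 → met
5. food-handler certified staff 5 < 6 → not met
6. fire-suppression system test 50 days ago vs limit 60 → met
7. pest-control treatment 50 days ago vs limit 45 → not met
8. condition 'offers outdoor seating' holds; food-safety audit 586 days ago vs limit 540 → not met
Not met: 6 of 8

6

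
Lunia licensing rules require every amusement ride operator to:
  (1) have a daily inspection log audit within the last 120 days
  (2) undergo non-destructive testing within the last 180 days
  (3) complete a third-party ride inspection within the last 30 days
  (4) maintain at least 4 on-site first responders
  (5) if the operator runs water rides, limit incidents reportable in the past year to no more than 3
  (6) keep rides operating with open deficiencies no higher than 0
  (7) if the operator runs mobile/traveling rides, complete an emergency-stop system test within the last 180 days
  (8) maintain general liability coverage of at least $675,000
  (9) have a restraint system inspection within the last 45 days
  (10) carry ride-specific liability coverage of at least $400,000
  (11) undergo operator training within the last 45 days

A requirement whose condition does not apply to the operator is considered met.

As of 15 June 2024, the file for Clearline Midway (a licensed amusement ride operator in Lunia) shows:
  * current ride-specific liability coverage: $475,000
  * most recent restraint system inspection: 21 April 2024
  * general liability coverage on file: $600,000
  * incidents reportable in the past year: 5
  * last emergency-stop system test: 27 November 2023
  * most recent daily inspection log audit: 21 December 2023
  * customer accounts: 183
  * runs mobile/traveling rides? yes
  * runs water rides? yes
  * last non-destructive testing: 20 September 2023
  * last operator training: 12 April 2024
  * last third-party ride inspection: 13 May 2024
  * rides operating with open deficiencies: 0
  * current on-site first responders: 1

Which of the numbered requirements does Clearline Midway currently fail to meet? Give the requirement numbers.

1, 2, 3, 4, 5, 7, 8, 9, 11

1. daily inspection log audit 177 days ago vs limit 120 → not met
2. non-destructive testing 269 days ago vs limit 180 → not met
3. third-party ride inspection 33 days ago vs limit 30 → not met
4. on-site first responders 1 < 4 → not met
5. condition 'runs water rides' holds; incidents reportable in the past year 5 > 3 → not met
6. rides operating with open deficiencies 0 ≤ 0 → met
7. condition 'runs mobile/traveling rides' holds; emergency-stop system test 201 days ago vs limit 180 → not met
8. general liability coverage $600,000 < $675,000 → not met
9. restraint system inspection 55 days ago vs limit 45 → not met
10. ride-specific liability coverage $475,000 ≥ $400,000 → met
11. operator training 64 days ago vs limit 45 → not met
Not met: 1, 2, 3, 4, 5, 7, 8, 9, 11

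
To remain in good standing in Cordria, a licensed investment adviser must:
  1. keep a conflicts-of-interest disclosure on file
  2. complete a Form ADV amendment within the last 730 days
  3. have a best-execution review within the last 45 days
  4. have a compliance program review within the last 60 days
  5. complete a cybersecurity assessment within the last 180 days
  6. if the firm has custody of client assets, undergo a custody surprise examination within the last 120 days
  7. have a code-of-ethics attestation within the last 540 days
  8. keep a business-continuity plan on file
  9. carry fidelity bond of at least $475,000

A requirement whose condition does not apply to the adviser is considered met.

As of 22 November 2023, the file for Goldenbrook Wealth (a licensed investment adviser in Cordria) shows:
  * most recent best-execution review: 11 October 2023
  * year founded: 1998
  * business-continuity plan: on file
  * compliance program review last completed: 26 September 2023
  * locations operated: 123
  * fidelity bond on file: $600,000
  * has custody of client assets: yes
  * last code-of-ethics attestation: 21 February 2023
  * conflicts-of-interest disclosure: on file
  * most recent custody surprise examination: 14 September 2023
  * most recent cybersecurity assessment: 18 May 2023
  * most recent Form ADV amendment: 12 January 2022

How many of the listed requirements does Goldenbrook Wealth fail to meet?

1. conflicts-of-interest disclosure present → met
2. Form ADV amendment 679 days ago vs limit 730 → met
3. best-execution review 42 days ago vs limit 45 → met
4. compliance program review 57 days ago vs limit 60 → met
5. cybersecurity assessment 188 days ago vs limit 180 → not met
6. condition 'has custody of client assets' holds; custody surprise examination 69 days ago vs limit 120 → met
7. code-of-ethics attestation 274 days ago vs limit 540 → met
8. business-continuity plan present → met
9. fidelity bond $600,000 ≥ $475,000 → met
Not met: 1 of 9

1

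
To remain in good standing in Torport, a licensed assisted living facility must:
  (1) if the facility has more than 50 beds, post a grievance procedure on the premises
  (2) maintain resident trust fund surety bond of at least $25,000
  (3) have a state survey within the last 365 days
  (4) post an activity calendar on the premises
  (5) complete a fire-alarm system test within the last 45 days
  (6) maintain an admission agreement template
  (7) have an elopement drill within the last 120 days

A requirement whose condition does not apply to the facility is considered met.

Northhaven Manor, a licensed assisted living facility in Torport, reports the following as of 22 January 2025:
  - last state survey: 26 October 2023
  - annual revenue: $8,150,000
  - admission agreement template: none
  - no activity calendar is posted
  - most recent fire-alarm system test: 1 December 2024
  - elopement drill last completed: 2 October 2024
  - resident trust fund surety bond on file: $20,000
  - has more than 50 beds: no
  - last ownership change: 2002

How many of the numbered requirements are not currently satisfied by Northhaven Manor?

5

1. condition 'has more than 50 beds' does not hold → requirement n/a → met
2. resident trust fund surety bond $20,000 < $25,000 → not met
3. state survey 454 days ago vs limit 365 → not met
4. activity calendar absent → not met
5. fire-alarm system test 52 days ago vs limit 45 → not met
6. admission agreement template absent → not met
7. elopement drill 112 days ago vs limit 120 → met
Not met: 5 of 7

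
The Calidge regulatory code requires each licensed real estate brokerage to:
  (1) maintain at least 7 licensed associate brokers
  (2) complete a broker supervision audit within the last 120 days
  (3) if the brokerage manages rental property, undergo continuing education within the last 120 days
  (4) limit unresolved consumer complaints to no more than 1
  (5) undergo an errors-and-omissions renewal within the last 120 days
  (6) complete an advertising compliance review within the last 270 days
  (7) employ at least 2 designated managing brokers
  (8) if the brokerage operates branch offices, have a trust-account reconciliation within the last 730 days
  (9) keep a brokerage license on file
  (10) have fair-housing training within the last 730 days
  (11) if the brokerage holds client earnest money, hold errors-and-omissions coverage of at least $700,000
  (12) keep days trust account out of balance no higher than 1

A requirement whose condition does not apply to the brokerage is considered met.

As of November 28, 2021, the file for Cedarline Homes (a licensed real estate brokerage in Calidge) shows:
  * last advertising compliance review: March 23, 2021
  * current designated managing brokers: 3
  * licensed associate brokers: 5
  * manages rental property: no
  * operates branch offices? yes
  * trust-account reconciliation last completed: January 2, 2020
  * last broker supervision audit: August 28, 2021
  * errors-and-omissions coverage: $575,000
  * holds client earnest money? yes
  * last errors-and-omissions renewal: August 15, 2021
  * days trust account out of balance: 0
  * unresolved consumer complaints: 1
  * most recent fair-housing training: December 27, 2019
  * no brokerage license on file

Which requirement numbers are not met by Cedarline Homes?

1. licensed associate brokers 5 < 7 → not met
2. broker supervision audit 92 days ago vs limit 120 → met
3. condition 'manages rental property' does not hold → requirement n/a → met
4. unresolved consumer complaints 1 ≤ 1 → met
5. errors-and-omissions renewal 105 days ago vs limit 120 → met
6. advertising compliance review 250 days ago vs limit 270 → met
7. designated managing brokers 3 ≥ 2 → met
8. condition 'operates branch offices' holds; trust-account reconciliation 696 days ago vs limit 730 → met
9. brokerage license absent → not met
10. fair-housing training 702 days ago vs limit 730 → met
11. condition 'holds client earnest money' holds; errors-and-omissions coverage $575,000 < $700,000 → not met
12. days trust account out of balance 0 ≤ 1 → met
Not met: 1, 9, 11

1, 9, 11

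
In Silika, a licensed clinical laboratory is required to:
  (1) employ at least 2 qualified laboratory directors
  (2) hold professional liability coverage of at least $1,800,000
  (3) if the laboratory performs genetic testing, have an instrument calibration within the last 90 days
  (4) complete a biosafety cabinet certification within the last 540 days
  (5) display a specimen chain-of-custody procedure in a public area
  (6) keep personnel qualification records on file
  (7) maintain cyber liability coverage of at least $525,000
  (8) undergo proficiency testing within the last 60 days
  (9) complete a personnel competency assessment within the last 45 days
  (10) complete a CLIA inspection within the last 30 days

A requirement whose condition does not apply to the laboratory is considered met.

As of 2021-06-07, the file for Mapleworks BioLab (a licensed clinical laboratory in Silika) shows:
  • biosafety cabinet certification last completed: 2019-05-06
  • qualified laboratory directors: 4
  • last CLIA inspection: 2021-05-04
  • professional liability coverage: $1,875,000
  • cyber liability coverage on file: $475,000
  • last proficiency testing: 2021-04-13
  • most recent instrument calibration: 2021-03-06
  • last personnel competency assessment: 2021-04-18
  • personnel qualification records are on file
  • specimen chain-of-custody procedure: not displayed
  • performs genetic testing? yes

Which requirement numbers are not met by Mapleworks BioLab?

3, 4, 5, 7, 9, 10

1. qualified laboratory directors 4 ≥ 2 → met
2. professional liability coverage $1,875,000 ≥ $1,800,000 → met
3. condition 'performs genetic testing' holds; instrument calibration 93 days ago vs limit 90 → not met
4. biosafety cabinet certification 763 days ago vs limit 540 → not met
5. specimen chain-of-custody procedure absent → not met
6. personnel qualification records present → met
7. cyber liability coverage $475,000 < $525,000 → not met
8. proficiency testing 55 days ago vs limit 60 → met
9. personnel competency assessment 50 days ago vs limit 45 → not met
10. CLIA inspection 34 days ago vs limit 30 → not met
Not met: 3, 4, 5, 7, 9, 10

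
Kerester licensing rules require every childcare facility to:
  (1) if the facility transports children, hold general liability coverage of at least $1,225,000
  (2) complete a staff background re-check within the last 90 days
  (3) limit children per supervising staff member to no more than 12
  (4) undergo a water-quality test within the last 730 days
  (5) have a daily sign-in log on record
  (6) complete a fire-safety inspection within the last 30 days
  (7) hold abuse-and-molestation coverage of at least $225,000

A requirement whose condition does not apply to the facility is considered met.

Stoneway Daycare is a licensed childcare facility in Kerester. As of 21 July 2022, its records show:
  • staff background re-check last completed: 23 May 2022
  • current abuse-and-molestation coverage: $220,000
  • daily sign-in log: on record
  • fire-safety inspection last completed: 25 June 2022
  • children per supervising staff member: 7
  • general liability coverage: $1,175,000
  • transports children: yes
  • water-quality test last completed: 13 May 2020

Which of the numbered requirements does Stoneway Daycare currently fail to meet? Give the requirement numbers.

1, 4, 7

1. condition 'transports children' holds; general liability coverage $1,175,000 < $1,225,000 → not met
2. staff background re-check 59 days ago vs limit 90 → met
3. children per supervising staff member 7 ≤ 12 → met
4. water-quality test 799 days ago vs limit 730 → not met
5. daily sign-in log present → met
6. fire-safety inspection 26 days ago vs limit 30 → met
7. abuse-and-molestation coverage $220,000 < $225,000 → not met
Not met: 1, 4, 7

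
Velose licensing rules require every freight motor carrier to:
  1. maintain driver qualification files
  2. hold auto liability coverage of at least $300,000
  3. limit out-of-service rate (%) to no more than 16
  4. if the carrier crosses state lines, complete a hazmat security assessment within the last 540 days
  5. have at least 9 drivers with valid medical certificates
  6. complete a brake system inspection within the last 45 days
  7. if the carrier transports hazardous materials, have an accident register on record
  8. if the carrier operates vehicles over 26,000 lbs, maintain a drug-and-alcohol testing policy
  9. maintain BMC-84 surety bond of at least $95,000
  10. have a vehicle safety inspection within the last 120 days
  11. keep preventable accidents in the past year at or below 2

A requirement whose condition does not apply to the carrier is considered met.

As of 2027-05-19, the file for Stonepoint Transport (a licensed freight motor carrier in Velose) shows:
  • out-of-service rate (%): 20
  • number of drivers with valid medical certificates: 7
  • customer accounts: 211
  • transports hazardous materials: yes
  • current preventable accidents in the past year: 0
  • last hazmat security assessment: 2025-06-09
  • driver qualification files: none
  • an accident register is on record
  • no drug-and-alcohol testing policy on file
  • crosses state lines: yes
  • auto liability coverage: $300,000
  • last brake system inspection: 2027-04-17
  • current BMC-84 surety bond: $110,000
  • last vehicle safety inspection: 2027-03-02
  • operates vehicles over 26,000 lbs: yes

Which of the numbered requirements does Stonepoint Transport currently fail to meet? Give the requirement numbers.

1. driver qualification files absent → not met
2. auto liability coverage $300,000 ≥ $300,000 → met
3. out-of-service rate (%) 20 > 16 → not met
4. condition 'crosses state lines' holds; hazmat security assessment 709 days ago vs limit 540 → not met
5. drivers with valid medical certificates 7 < 9 → not met
6. brake system inspection 32 days ago vs limit 45 → met
7. condition 'transports hazardous materials' holds; accident register present → met
8. condition 'operates vehicles over 26,000 lbs' holds; drug-and-alcohol testing policy absent → not met
9. BMC-84 surety bond $110,000 ≥ $95,000 → met
10. vehicle safety inspection 78 days ago vs limit 120 → met
11. preventable accidents in the past year 0 ≤ 2 → met
Not met: 1, 3, 4, 5, 8

1, 3, 4, 5, 8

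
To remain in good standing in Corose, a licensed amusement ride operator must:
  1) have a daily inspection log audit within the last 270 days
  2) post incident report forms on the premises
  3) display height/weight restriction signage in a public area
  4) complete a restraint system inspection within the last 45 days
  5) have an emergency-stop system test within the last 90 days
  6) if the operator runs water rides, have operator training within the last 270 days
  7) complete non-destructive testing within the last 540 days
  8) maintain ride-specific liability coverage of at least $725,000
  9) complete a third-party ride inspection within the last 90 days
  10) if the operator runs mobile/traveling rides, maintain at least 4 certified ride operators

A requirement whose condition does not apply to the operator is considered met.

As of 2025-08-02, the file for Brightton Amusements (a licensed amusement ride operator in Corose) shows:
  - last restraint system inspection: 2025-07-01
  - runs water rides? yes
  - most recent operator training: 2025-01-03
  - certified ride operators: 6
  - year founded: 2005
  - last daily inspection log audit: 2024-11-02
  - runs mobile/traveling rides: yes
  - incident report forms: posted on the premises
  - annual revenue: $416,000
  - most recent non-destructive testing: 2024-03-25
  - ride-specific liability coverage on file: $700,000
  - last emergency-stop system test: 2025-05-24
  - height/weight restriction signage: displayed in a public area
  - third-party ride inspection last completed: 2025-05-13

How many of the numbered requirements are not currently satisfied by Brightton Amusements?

2

1. daily inspection log audit 273 days ago vs limit 270 → not met
2. incident report forms present → met
3. height/weight restriction signage present → met
4. restraint system inspection 32 days ago vs limit 45 → met
5. emergency-stop system test 70 days ago vs limit 90 → met
6. condition 'runs water rides' holds; operator training 211 days ago vs limit 270 → met
7. non-destructive testing 495 days ago vs limit 540 → met
8. ride-specific liability coverage $700,000 < $725,000 → not met
9. third-party ride inspection 81 days ago vs limit 90 → met
10. condition 'runs mobile/traveling rides' holds; certified ride operators 6 ≥ 4 → met
Not met: 2 of 10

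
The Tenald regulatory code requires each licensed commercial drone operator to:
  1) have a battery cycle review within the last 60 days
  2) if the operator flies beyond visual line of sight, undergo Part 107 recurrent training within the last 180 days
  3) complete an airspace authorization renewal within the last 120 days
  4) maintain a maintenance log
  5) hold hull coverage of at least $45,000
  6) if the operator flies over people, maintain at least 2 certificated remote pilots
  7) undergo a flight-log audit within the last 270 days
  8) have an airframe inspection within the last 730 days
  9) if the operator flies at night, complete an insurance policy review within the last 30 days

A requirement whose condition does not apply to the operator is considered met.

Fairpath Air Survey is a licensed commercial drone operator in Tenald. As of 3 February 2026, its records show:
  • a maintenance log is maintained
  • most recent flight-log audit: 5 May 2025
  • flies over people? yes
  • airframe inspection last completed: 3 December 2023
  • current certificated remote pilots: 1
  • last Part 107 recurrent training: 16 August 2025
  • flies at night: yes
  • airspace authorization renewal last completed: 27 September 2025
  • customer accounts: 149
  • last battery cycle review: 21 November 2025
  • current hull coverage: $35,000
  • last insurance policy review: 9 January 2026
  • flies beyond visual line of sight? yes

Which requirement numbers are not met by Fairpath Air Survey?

1, 3, 5, 6, 7, 8

1. battery cycle review 74 days ago vs limit 60 → not met
2. condition 'flies beyond visual line of sight' holds; Part 107 recurrent training 171 days ago vs limit 180 → met
3. airspace authorization renewal 129 days ago vs limit 120 → not met
4. maintenance log present → met
5. hull coverage $35,000 < $45,000 → not met
6. condition 'flies over people' holds; certificated remote pilots 1 < 2 → not met
7. flight-log audit 274 days ago vs limit 270 → not met
8. airframe inspection 793 days ago vs limit 730 → not met
9. condition 'flies at night' holds; insurance policy review 25 days ago vs limit 30 → met
Not met: 1, 3, 5, 6, 7, 8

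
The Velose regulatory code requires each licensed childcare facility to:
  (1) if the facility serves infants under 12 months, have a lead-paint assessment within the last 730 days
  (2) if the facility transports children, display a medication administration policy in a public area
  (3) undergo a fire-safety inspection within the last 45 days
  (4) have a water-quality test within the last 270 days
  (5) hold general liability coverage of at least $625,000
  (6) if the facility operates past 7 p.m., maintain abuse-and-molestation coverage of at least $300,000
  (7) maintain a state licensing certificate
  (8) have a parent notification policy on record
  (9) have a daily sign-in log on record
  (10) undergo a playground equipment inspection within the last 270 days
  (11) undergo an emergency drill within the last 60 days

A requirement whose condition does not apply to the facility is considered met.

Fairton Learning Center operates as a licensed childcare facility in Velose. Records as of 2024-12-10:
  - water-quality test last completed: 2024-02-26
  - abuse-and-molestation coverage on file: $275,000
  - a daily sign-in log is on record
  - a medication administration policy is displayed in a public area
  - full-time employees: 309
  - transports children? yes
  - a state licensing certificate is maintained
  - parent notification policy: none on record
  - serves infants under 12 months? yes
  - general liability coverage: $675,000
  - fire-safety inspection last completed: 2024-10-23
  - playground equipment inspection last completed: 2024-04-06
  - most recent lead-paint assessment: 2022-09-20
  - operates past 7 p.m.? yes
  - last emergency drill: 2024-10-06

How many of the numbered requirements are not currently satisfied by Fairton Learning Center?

1. condition 'serves infants under 12 months' holds; lead-paint assessment 812 days ago vs limit 730 → not met
2. condition 'transports children' holds; medication administration policy present → met
3. fire-safety inspection 48 days ago vs limit 45 → not met
4. water-quality test 288 days ago vs limit 270 → not met
5. general liability coverage $675,000 ≥ $625,000 → met
6. condition 'operates past 7 p.m.' holds; abuse-and-molestation coverage $275,000 < $300,000 → not met
7. state licensing certificate present → met
8. parent notification policy absent → not met
9. daily sign-in log present → met
10. playground equipment inspection 248 days ago vs limit 270 → met
11. emergency drill 65 days ago vs limit 60 → not met
Not met: 6 of 11

6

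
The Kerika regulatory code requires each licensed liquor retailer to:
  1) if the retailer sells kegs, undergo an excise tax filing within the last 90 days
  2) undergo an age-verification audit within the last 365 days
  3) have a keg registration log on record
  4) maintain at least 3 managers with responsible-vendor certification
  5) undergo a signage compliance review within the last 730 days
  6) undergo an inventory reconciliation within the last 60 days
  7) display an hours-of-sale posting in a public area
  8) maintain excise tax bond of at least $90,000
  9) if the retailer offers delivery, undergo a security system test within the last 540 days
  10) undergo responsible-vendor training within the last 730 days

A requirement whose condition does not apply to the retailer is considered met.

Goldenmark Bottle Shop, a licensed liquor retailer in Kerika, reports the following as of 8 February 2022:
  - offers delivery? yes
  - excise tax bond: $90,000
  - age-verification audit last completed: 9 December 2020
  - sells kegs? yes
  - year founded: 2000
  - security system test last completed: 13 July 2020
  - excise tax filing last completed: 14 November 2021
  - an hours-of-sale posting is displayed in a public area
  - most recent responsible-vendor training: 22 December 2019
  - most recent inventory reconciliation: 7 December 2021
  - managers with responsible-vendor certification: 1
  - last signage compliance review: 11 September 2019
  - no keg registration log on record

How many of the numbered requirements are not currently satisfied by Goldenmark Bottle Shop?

1. condition 'sells kegs' holds; excise tax filing 86 days ago vs limit 90 → met
2. age-verification audit 426 days ago vs limit 365 → not met
3. keg registration log absent → not met
4. managers with responsible-vendor certification 1 < 3 → not met
5. signage compliance review 881 days ago vs limit 730 → not met
6. inventory reconciliation 63 days ago vs limit 60 → not met
7. hours-of-sale posting present → met
8. excise tax bond $90,000 ≥ $90,000 → met
9. condition 'offers delivery' holds; security system test 575 days ago vs limit 540 → not met
10. responsible-vendor training 779 days ago vs limit 730 → not met
Not met: 7 of 10

7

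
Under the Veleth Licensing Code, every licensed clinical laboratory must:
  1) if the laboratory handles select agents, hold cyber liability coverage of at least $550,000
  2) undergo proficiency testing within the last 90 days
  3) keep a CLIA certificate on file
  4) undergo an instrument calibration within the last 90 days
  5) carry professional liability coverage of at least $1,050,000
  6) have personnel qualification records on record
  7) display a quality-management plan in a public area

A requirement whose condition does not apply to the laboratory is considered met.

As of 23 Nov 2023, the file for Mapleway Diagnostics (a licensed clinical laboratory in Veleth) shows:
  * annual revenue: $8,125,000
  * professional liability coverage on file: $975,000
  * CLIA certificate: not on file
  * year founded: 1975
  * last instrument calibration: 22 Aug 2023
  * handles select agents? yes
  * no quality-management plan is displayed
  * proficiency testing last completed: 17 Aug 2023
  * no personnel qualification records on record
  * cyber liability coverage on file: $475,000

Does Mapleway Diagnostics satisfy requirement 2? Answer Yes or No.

2. proficiency testing 98 days ago vs limit 90 → not met

No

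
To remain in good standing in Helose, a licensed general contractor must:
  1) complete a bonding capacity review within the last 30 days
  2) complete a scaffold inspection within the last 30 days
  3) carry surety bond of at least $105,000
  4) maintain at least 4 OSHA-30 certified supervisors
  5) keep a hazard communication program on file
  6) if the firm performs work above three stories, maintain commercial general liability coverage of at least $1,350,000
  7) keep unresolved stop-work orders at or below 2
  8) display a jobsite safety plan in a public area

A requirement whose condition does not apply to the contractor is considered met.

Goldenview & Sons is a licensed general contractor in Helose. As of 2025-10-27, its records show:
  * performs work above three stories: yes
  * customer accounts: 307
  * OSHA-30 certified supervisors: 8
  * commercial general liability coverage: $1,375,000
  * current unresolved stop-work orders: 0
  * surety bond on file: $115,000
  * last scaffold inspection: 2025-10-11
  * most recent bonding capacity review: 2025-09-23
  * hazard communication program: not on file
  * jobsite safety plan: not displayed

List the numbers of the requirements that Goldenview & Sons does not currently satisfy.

1, 5, 8

1. bonding capacity review 34 days ago vs limit 30 → not met
2. scaffold inspection 16 days ago vs limit 30 → met
3. surety bond $115,000 ≥ $105,000 → met
4. OSHA-30 certified supervisors 8 ≥ 4 → met
5. hazard communication program absent → not met
6. condition 'performs work above three stories' holds; commercial general liability coverage $1,375,000 ≥ $1,350,000 → met
7. unresolved stop-work orders 0 ≤ 2 → met
8. jobsite safety plan absent → not met
Not met: 1, 5, 8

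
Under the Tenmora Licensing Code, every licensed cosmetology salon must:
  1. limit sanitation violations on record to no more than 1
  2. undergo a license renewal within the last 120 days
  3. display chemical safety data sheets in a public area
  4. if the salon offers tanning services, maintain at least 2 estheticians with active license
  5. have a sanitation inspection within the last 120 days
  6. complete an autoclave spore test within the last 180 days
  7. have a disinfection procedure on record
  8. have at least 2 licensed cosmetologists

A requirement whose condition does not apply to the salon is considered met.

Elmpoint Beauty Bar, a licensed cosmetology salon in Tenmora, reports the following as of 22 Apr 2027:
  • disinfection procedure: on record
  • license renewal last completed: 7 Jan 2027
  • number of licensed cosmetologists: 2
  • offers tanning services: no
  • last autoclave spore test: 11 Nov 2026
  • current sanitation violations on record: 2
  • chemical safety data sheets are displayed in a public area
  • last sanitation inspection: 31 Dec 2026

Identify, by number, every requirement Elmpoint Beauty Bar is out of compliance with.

1. sanitation violations on record 2 > 1 → not met
2. license renewal 105 days ago vs limit 120 → met
3. chemical safety data sheets present → met
4. condition 'offers tanning services' does not hold → requirement n/a → met
5. sanitation inspection 112 days ago vs limit 120 → met
6. autoclave spore test 162 days ago vs limit 180 → met
7. disinfection procedure present → met
8. licensed cosmetologists 2 ≥ 2 → met
Not met: 1

1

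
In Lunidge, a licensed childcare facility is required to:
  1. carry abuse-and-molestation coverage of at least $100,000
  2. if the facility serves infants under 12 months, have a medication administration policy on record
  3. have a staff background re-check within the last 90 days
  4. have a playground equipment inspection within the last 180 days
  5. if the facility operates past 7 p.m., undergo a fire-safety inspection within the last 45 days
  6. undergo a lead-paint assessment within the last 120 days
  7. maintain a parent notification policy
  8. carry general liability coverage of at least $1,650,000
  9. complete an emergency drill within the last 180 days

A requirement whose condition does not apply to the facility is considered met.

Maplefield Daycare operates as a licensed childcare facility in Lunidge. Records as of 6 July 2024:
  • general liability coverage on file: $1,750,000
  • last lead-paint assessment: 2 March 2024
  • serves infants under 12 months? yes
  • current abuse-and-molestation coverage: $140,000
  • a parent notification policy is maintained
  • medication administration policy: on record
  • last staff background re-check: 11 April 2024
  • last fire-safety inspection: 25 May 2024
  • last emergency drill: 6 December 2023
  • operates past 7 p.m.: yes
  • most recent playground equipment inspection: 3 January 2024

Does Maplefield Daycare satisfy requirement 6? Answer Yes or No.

No

6. lead-paint assessment 126 days ago vs limit 120 → not met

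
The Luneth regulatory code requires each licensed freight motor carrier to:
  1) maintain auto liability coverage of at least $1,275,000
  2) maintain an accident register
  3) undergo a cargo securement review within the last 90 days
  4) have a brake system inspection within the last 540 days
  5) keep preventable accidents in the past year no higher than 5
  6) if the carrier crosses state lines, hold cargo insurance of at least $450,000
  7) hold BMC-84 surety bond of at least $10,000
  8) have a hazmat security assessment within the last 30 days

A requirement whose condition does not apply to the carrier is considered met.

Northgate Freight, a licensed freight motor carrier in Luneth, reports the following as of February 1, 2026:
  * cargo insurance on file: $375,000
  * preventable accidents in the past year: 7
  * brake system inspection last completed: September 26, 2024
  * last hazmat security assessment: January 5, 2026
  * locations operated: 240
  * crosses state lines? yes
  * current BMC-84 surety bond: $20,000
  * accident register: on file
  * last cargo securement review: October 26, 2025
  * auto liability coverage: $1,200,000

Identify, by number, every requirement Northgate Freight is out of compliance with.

1, 3, 5, 6

1. auto liability coverage $1,200,000 < $1,275,000 → not met
2. accident register present → met
3. cargo securement review 98 days ago vs limit 90 → not met
4. brake system inspection 493 days ago vs limit 540 → met
5. preventable accidents in the past year 7 > 5 → not met
6. condition 'crosses state lines' holds; cargo insurance $375,000 < $450,000 → not met
7. BMC-84 surety bond $20,000 ≥ $10,000 → met
8. hazmat security assessment 27 days ago vs limit 30 → met
Not met: 1, 3, 5, 6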